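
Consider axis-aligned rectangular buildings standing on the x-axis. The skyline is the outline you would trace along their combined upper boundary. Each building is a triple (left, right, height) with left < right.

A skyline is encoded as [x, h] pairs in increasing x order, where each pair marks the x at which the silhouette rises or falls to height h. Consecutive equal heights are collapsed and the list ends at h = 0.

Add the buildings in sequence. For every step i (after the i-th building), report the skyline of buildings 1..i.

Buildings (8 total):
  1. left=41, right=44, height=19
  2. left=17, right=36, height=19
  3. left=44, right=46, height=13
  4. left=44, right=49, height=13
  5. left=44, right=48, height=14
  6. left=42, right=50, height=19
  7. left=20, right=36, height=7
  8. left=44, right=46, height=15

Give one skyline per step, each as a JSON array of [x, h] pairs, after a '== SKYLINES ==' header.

== SKYLINES ==
[[41,19],[44,0]]
[[17,19],[36,0],[41,19],[44,0]]
[[17,19],[36,0],[41,19],[44,13],[46,0]]
[[17,19],[36,0],[41,19],[44,13],[49,0]]
[[17,19],[36,0],[41,19],[44,14],[48,13],[49,0]]
[[17,19],[36,0],[41,19],[50,0]]
[[17,19],[36,0],[41,19],[50,0]]
[[17,19],[36,0],[41,19],[50,0]]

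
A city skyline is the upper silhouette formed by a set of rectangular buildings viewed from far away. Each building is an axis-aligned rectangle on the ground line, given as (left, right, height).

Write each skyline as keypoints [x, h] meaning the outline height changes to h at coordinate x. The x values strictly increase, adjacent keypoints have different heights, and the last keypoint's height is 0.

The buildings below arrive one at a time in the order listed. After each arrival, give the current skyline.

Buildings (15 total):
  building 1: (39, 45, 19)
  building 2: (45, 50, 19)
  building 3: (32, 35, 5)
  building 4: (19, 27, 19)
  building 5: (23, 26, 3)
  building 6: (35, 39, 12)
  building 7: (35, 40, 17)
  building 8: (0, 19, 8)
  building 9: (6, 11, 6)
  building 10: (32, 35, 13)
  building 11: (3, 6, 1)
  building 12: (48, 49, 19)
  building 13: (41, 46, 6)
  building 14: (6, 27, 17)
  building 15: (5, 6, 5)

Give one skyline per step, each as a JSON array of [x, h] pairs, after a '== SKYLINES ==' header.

== SKYLINES ==
[[39,19],[45,0]]
[[39,19],[50,0]]
[[32,5],[35,0],[39,19],[50,0]]
[[19,19],[27,0],[32,5],[35,0],[39,19],[50,0]]
[[19,19],[27,0],[32,5],[35,0],[39,19],[50,0]]
[[19,19],[27,0],[32,5],[35,12],[39,19],[50,0]]
[[19,19],[27,0],[32,5],[35,17],[39,19],[50,0]]
[[0,8],[19,19],[27,0],[32,5],[35,17],[39,19],[50,0]]
[[0,8],[19,19],[27,0],[32,5],[35,17],[39,19],[50,0]]
[[0,8],[19,19],[27,0],[32,13],[35,17],[39,19],[50,0]]
[[0,8],[19,19],[27,0],[32,13],[35,17],[39,19],[50,0]]
[[0,8],[19,19],[27,0],[32,13],[35,17],[39,19],[50,0]]
[[0,8],[19,19],[27,0],[32,13],[35,17],[39,19],[50,0]]
[[0,8],[6,17],[19,19],[27,0],[32,13],[35,17],[39,19],[50,0]]
[[0,8],[6,17],[19,19],[27,0],[32,13],[35,17],[39,19],[50,0]]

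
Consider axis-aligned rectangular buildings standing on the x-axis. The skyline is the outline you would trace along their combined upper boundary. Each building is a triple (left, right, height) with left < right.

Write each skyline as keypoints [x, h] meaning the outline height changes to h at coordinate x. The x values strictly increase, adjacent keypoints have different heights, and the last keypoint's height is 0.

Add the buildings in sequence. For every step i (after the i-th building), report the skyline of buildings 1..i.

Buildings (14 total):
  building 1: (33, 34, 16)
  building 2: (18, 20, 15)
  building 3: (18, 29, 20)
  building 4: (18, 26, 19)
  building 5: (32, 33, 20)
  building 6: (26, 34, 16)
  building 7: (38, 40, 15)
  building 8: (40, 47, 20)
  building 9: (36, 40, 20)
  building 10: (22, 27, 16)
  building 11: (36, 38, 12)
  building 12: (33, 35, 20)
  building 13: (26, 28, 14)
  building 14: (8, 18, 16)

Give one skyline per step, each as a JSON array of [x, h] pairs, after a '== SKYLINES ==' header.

== SKYLINES ==
[[33,16],[34,0]]
[[18,15],[20,0],[33,16],[34,0]]
[[18,20],[29,0],[33,16],[34,0]]
[[18,20],[29,0],[33,16],[34,0]]
[[18,20],[29,0],[32,20],[33,16],[34,0]]
[[18,20],[29,16],[32,20],[33,16],[34,0]]
[[18,20],[29,16],[32,20],[33,16],[34,0],[38,15],[40,0]]
[[18,20],[29,16],[32,20],[33,16],[34,0],[38,15],[40,20],[47,0]]
[[18,20],[29,16],[32,20],[33,16],[34,0],[36,20],[47,0]]
[[18,20],[29,16],[32,20],[33,16],[34,0],[36,20],[47,0]]
[[18,20],[29,16],[32,20],[33,16],[34,0],[36,20],[47,0]]
[[18,20],[29,16],[32,20],[35,0],[36,20],[47,0]]
[[18,20],[29,16],[32,20],[35,0],[36,20],[47,0]]
[[8,16],[18,20],[29,16],[32,20],[35,0],[36,20],[47,0]]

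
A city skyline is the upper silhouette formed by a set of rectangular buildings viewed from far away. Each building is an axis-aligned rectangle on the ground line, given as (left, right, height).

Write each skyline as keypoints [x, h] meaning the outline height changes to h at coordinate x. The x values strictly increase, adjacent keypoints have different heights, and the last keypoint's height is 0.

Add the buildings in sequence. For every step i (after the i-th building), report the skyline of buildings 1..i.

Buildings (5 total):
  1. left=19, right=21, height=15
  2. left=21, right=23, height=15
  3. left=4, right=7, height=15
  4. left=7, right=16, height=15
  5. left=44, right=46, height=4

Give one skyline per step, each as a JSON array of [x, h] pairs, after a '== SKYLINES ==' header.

== SKYLINES ==
[[19,15],[21,0]]
[[19,15],[23,0]]
[[4,15],[7,0],[19,15],[23,0]]
[[4,15],[16,0],[19,15],[23,0]]
[[4,15],[16,0],[19,15],[23,0],[44,4],[46,0]]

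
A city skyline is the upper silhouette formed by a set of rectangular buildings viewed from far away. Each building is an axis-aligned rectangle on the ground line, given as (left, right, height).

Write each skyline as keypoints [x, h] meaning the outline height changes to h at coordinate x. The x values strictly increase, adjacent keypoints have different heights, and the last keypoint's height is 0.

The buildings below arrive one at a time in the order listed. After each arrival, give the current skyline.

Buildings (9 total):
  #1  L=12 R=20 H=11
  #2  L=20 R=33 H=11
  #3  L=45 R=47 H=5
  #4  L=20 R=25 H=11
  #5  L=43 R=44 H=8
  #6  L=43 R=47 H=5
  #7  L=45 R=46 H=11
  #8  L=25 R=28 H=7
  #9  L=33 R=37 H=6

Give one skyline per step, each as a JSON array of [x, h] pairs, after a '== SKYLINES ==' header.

== SKYLINES ==
[[12,11],[20,0]]
[[12,11],[33,0]]
[[12,11],[33,0],[45,5],[47,0]]
[[12,11],[33,0],[45,5],[47,0]]
[[12,11],[33,0],[43,8],[44,0],[45,5],[47,0]]
[[12,11],[33,0],[43,8],[44,5],[47,0]]
[[12,11],[33,0],[43,8],[44,5],[45,11],[46,5],[47,0]]
[[12,11],[33,0],[43,8],[44,5],[45,11],[46,5],[47,0]]
[[12,11],[33,6],[37,0],[43,8],[44,5],[45,11],[46,5],[47,0]]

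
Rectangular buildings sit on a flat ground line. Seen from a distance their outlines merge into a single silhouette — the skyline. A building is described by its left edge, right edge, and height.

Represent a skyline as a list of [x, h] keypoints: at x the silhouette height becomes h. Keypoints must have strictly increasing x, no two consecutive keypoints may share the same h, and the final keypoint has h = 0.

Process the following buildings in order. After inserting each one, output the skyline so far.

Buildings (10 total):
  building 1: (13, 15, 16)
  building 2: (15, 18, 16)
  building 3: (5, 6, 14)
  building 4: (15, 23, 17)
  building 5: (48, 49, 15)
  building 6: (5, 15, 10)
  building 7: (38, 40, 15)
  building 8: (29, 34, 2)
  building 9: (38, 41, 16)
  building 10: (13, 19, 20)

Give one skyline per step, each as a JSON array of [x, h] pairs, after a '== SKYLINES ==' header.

== SKYLINES ==
[[13,16],[15,0]]
[[13,16],[18,0]]
[[5,14],[6,0],[13,16],[18,0]]
[[5,14],[6,0],[13,16],[15,17],[23,0]]
[[5,14],[6,0],[13,16],[15,17],[23,0],[48,15],[49,0]]
[[5,14],[6,10],[13,16],[15,17],[23,0],[48,15],[49,0]]
[[5,14],[6,10],[13,16],[15,17],[23,0],[38,15],[40,0],[48,15],[49,0]]
[[5,14],[6,10],[13,16],[15,17],[23,0],[29,2],[34,0],[38,15],[40,0],[48,15],[49,0]]
[[5,14],[6,10],[13,16],[15,17],[23,0],[29,2],[34,0],[38,16],[41,0],[48,15],[49,0]]
[[5,14],[6,10],[13,20],[19,17],[23,0],[29,2],[34,0],[38,16],[41,0],[48,15],[49,0]]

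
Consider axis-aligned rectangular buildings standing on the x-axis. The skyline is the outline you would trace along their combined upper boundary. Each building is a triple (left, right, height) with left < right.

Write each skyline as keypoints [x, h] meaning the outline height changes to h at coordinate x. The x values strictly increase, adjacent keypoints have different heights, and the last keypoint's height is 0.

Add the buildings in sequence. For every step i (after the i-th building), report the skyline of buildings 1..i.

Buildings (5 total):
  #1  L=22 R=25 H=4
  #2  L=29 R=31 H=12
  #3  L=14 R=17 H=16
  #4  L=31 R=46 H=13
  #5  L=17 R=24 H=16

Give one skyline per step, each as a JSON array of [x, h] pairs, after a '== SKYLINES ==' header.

== SKYLINES ==
[[22,4],[25,0]]
[[22,4],[25,0],[29,12],[31,0]]
[[14,16],[17,0],[22,4],[25,0],[29,12],[31,0]]
[[14,16],[17,0],[22,4],[25,0],[29,12],[31,13],[46,0]]
[[14,16],[24,4],[25,0],[29,12],[31,13],[46,0]]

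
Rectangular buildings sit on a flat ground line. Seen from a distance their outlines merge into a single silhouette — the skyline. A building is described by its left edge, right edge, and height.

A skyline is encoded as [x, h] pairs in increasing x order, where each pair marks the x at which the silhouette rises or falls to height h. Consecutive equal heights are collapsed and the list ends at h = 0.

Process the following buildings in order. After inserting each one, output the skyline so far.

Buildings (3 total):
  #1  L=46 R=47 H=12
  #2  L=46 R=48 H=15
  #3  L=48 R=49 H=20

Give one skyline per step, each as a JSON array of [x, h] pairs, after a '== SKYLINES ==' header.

== SKYLINES ==
[[46,12],[47,0]]
[[46,15],[48,0]]
[[46,15],[48,20],[49,0]]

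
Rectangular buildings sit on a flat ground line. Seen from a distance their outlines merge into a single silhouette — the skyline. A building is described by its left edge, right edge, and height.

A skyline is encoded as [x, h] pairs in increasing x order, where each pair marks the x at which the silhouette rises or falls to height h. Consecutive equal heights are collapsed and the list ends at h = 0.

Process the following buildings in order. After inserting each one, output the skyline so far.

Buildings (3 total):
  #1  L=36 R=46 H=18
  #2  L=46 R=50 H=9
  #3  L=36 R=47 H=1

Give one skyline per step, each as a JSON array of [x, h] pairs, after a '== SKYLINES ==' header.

== SKYLINES ==
[[36,18],[46,0]]
[[36,18],[46,9],[50,0]]
[[36,18],[46,9],[50,0]]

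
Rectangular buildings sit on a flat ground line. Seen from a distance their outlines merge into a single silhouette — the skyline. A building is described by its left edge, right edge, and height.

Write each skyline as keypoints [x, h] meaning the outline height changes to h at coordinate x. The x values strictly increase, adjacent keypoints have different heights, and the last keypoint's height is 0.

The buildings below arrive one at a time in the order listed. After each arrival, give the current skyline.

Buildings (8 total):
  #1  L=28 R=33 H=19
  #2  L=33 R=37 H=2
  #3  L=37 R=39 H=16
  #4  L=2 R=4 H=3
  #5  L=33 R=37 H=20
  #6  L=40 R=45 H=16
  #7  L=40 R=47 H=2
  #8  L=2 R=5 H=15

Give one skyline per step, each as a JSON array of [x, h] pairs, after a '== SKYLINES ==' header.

== SKYLINES ==
[[28,19],[33,0]]
[[28,19],[33,2],[37,0]]
[[28,19],[33,2],[37,16],[39,0]]
[[2,3],[4,0],[28,19],[33,2],[37,16],[39,0]]
[[2,3],[4,0],[28,19],[33,20],[37,16],[39,0]]
[[2,3],[4,0],[28,19],[33,20],[37,16],[39,0],[40,16],[45,0]]
[[2,3],[4,0],[28,19],[33,20],[37,16],[39,0],[40,16],[45,2],[47,0]]
[[2,15],[5,0],[28,19],[33,20],[37,16],[39,0],[40,16],[45,2],[47,0]]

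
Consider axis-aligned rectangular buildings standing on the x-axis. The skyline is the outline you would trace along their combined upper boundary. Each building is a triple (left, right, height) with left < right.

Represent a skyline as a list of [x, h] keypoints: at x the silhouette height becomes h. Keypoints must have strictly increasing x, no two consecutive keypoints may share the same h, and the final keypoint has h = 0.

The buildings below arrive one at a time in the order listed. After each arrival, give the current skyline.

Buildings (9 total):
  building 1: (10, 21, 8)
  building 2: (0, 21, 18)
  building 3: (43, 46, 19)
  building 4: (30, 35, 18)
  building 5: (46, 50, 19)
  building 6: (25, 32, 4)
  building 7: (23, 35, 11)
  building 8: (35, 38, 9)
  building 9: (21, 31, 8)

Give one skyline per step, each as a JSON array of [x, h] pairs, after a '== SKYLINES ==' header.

== SKYLINES ==
[[10,8],[21,0]]
[[0,18],[21,0]]
[[0,18],[21,0],[43,19],[46,0]]
[[0,18],[21,0],[30,18],[35,0],[43,19],[46,0]]
[[0,18],[21,0],[30,18],[35,0],[43,19],[50,0]]
[[0,18],[21,0],[25,4],[30,18],[35,0],[43,19],[50,0]]
[[0,18],[21,0],[23,11],[30,18],[35,0],[43,19],[50,0]]
[[0,18],[21,0],[23,11],[30,18],[35,9],[38,0],[43,19],[50,0]]
[[0,18],[21,8],[23,11],[30,18],[35,9],[38,0],[43,19],[50,0]]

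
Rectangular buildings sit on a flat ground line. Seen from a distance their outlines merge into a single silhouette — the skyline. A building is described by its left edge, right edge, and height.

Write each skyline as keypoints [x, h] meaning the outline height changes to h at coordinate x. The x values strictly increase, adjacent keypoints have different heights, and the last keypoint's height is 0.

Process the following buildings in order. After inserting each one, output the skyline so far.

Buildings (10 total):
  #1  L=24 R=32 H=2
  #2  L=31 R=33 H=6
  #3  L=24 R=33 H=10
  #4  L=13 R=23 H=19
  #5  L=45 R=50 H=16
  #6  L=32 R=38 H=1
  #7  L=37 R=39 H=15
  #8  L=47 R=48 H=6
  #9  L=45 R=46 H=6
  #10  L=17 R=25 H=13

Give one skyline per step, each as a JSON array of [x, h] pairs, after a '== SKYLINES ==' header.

== SKYLINES ==
[[24,2],[32,0]]
[[24,2],[31,6],[33,0]]
[[24,10],[33,0]]
[[13,19],[23,0],[24,10],[33,0]]
[[13,19],[23,0],[24,10],[33,0],[45,16],[50,0]]
[[13,19],[23,0],[24,10],[33,1],[38,0],[45,16],[50,0]]
[[13,19],[23,0],[24,10],[33,1],[37,15],[39,0],[45,16],[50,0]]
[[13,19],[23,0],[24,10],[33,1],[37,15],[39,0],[45,16],[50,0]]
[[13,19],[23,0],[24,10],[33,1],[37,15],[39,0],[45,16],[50,0]]
[[13,19],[23,13],[25,10],[33,1],[37,15],[39,0],[45,16],[50,0]]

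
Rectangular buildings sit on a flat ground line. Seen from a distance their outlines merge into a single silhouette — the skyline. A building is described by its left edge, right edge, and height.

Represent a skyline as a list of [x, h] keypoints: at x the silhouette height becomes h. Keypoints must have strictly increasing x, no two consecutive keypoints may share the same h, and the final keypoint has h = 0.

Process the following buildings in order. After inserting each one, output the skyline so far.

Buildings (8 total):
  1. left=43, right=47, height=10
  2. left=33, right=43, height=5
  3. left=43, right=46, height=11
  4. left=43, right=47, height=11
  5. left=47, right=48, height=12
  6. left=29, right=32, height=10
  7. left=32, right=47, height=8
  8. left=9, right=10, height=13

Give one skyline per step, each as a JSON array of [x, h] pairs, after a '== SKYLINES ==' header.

== SKYLINES ==
[[43,10],[47,0]]
[[33,5],[43,10],[47,0]]
[[33,5],[43,11],[46,10],[47,0]]
[[33,5],[43,11],[47,0]]
[[33,5],[43,11],[47,12],[48,0]]
[[29,10],[32,0],[33,5],[43,11],[47,12],[48,0]]
[[29,10],[32,8],[43,11],[47,12],[48,0]]
[[9,13],[10,0],[29,10],[32,8],[43,11],[47,12],[48,0]]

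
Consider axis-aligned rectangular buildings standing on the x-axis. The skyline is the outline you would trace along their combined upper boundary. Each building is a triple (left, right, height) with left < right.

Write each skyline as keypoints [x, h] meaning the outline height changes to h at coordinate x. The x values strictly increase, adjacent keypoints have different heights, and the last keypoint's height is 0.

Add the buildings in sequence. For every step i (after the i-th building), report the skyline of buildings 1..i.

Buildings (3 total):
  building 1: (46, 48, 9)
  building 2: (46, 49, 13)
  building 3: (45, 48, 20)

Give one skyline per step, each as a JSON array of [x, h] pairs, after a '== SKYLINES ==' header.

== SKYLINES ==
[[46,9],[48,0]]
[[46,13],[49,0]]
[[45,20],[48,13],[49,0]]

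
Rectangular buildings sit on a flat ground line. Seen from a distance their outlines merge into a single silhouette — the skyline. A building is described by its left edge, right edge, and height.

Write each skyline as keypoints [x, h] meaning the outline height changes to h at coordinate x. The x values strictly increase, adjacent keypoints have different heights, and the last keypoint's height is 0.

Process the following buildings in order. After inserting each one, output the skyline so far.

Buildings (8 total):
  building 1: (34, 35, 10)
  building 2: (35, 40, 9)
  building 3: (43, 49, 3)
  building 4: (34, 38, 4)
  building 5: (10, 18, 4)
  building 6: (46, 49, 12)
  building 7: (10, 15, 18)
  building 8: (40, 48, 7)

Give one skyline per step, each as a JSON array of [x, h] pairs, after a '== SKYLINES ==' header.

== SKYLINES ==
[[34,10],[35,0]]
[[34,10],[35,9],[40,0]]
[[34,10],[35,9],[40,0],[43,3],[49,0]]
[[34,10],[35,9],[40,0],[43,3],[49,0]]
[[10,4],[18,0],[34,10],[35,9],[40,0],[43,3],[49,0]]
[[10,4],[18,0],[34,10],[35,9],[40,0],[43,3],[46,12],[49,0]]
[[10,18],[15,4],[18,0],[34,10],[35,9],[40,0],[43,3],[46,12],[49,0]]
[[10,18],[15,4],[18,0],[34,10],[35,9],[40,7],[46,12],[49,0]]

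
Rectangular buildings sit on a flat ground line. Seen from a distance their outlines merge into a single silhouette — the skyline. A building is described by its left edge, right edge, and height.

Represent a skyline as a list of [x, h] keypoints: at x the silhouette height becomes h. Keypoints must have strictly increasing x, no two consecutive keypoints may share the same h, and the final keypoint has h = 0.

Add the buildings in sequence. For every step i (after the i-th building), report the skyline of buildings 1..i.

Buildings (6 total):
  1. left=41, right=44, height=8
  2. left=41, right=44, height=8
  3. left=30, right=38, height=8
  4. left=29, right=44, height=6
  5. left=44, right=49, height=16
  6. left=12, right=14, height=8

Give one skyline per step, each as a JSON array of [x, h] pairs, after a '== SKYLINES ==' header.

== SKYLINES ==
[[41,8],[44,0]]
[[41,8],[44,0]]
[[30,8],[38,0],[41,8],[44,0]]
[[29,6],[30,8],[38,6],[41,8],[44,0]]
[[29,6],[30,8],[38,6],[41,8],[44,16],[49,0]]
[[12,8],[14,0],[29,6],[30,8],[38,6],[41,8],[44,16],[49,0]]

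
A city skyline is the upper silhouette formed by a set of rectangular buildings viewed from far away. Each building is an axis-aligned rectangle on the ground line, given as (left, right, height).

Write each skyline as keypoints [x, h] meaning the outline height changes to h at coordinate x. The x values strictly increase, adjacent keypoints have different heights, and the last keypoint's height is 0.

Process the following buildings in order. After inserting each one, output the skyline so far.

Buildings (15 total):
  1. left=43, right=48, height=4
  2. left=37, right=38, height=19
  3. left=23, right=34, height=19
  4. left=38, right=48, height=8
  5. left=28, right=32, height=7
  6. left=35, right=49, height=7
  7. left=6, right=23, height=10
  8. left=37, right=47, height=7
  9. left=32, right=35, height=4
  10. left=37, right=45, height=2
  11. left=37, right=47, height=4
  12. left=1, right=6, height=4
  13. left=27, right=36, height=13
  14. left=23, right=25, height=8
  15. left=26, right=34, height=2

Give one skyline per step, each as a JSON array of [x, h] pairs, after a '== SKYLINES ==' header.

== SKYLINES ==
[[43,4],[48,0]]
[[37,19],[38,0],[43,4],[48,0]]
[[23,19],[34,0],[37,19],[38,0],[43,4],[48,0]]
[[23,19],[34,0],[37,19],[38,8],[48,0]]
[[23,19],[34,0],[37,19],[38,8],[48,0]]
[[23,19],[34,0],[35,7],[37,19],[38,8],[48,7],[49,0]]
[[6,10],[23,19],[34,0],[35,7],[37,19],[38,8],[48,7],[49,0]]
[[6,10],[23,19],[34,0],[35,7],[37,19],[38,8],[48,7],[49,0]]
[[6,10],[23,19],[34,4],[35,7],[37,19],[38,8],[48,7],[49,0]]
[[6,10],[23,19],[34,4],[35,7],[37,19],[38,8],[48,7],[49,0]]
[[6,10],[23,19],[34,4],[35,7],[37,19],[38,8],[48,7],[49,0]]
[[1,4],[6,10],[23,19],[34,4],[35,7],[37,19],[38,8],[48,7],[49,0]]
[[1,4],[6,10],[23,19],[34,13],[36,7],[37,19],[38,8],[48,7],[49,0]]
[[1,4],[6,10],[23,19],[34,13],[36,7],[37,19],[38,8],[48,7],[49,0]]
[[1,4],[6,10],[23,19],[34,13],[36,7],[37,19],[38,8],[48,7],[49,0]]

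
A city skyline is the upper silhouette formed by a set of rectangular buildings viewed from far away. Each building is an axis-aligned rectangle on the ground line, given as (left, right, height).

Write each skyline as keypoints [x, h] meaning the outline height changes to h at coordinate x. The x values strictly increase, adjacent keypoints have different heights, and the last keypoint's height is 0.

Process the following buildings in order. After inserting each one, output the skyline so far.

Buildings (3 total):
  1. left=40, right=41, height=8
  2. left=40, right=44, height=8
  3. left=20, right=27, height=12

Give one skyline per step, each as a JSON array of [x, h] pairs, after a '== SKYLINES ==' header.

== SKYLINES ==
[[40,8],[41,0]]
[[40,8],[44,0]]
[[20,12],[27,0],[40,8],[44,0]]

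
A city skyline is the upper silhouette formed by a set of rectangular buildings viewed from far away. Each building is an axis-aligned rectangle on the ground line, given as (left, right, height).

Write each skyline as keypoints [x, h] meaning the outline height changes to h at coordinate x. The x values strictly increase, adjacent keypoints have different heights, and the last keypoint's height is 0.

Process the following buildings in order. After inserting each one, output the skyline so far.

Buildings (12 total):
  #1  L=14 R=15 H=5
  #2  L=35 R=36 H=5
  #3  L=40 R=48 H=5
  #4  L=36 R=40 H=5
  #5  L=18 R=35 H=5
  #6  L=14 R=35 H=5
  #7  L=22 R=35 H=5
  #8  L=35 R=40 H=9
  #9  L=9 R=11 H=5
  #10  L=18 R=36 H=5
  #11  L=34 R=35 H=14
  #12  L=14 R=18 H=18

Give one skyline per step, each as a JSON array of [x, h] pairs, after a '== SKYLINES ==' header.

== SKYLINES ==
[[14,5],[15,0]]
[[14,5],[15,0],[35,5],[36,0]]
[[14,5],[15,0],[35,5],[36,0],[40,5],[48,0]]
[[14,5],[15,0],[35,5],[48,0]]
[[14,5],[15,0],[18,5],[48,0]]
[[14,5],[48,0]]
[[14,5],[48,0]]
[[14,5],[35,9],[40,5],[48,0]]
[[9,5],[11,0],[14,5],[35,9],[40,5],[48,0]]
[[9,5],[11,0],[14,5],[35,9],[40,5],[48,0]]
[[9,5],[11,0],[14,5],[34,14],[35,9],[40,5],[48,0]]
[[9,5],[11,0],[14,18],[18,5],[34,14],[35,9],[40,5],[48,0]]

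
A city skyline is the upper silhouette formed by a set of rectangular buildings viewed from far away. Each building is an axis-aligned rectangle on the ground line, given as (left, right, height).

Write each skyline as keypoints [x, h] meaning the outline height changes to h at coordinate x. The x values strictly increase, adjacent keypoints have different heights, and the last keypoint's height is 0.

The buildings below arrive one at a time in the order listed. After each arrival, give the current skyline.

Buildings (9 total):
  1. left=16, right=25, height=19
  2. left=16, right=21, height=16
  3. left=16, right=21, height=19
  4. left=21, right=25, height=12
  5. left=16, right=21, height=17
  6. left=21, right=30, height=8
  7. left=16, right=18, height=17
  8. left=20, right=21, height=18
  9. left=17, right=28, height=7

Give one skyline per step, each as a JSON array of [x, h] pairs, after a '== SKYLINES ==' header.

== SKYLINES ==
[[16,19],[25,0]]
[[16,19],[25,0]]
[[16,19],[25,0]]
[[16,19],[25,0]]
[[16,19],[25,0]]
[[16,19],[25,8],[30,0]]
[[16,19],[25,8],[30,0]]
[[16,19],[25,8],[30,0]]
[[16,19],[25,8],[30,0]]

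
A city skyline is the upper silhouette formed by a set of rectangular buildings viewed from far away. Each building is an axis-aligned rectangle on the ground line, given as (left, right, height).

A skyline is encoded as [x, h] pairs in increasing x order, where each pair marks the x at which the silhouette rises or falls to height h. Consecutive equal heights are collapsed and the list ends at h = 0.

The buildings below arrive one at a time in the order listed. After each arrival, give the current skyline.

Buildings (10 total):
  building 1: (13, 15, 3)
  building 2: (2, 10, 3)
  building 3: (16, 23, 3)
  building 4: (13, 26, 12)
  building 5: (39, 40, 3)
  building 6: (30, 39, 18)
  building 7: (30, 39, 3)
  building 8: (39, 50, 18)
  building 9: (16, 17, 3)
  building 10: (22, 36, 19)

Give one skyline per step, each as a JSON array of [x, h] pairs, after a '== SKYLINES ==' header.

== SKYLINES ==
[[13,3],[15,0]]
[[2,3],[10,0],[13,3],[15,0]]
[[2,3],[10,0],[13,3],[15,0],[16,3],[23,0]]
[[2,3],[10,0],[13,12],[26,0]]
[[2,3],[10,0],[13,12],[26,0],[39,3],[40,0]]
[[2,3],[10,0],[13,12],[26,0],[30,18],[39,3],[40,0]]
[[2,3],[10,0],[13,12],[26,0],[30,18],[39,3],[40,0]]
[[2,3],[10,0],[13,12],[26,0],[30,18],[50,0]]
[[2,3],[10,0],[13,12],[26,0],[30,18],[50,0]]
[[2,3],[10,0],[13,12],[22,19],[36,18],[50,0]]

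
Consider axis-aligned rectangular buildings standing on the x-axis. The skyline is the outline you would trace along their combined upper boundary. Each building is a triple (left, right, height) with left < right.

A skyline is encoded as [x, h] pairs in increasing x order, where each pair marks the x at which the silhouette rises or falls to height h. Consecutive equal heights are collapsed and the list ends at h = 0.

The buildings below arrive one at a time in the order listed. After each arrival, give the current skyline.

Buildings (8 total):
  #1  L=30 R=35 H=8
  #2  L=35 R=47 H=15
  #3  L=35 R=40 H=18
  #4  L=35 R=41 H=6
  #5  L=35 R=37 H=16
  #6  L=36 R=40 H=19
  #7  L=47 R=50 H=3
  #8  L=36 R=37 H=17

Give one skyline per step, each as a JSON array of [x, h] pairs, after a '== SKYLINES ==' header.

== SKYLINES ==
[[30,8],[35,0]]
[[30,8],[35,15],[47,0]]
[[30,8],[35,18],[40,15],[47,0]]
[[30,8],[35,18],[40,15],[47,0]]
[[30,8],[35,18],[40,15],[47,0]]
[[30,8],[35,18],[36,19],[40,15],[47,0]]
[[30,8],[35,18],[36,19],[40,15],[47,3],[50,0]]
[[30,8],[35,18],[36,19],[40,15],[47,3],[50,0]]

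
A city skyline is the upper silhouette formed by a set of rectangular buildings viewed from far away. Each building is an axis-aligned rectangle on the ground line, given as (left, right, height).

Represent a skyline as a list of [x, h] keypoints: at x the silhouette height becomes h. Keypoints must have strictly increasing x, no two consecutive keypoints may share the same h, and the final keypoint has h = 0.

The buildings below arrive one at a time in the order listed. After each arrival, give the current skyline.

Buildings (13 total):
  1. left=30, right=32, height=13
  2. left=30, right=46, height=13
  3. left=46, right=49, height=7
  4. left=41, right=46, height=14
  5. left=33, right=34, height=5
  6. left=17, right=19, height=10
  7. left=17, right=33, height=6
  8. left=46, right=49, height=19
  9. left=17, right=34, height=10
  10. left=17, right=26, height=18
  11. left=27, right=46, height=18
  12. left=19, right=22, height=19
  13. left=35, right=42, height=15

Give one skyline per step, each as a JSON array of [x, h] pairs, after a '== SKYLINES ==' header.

== SKYLINES ==
[[30,13],[32,0]]
[[30,13],[46,0]]
[[30,13],[46,7],[49,0]]
[[30,13],[41,14],[46,7],[49,0]]
[[30,13],[41,14],[46,7],[49,0]]
[[17,10],[19,0],[30,13],[41,14],[46,7],[49,0]]
[[17,10],[19,6],[30,13],[41,14],[46,7],[49,0]]
[[17,10],[19,6],[30,13],[41,14],[46,19],[49,0]]
[[17,10],[30,13],[41,14],[46,19],[49,0]]
[[17,18],[26,10],[30,13],[41,14],[46,19],[49,0]]
[[17,18],[26,10],[27,18],[46,19],[49,0]]
[[17,18],[19,19],[22,18],[26,10],[27,18],[46,19],[49,0]]
[[17,18],[19,19],[22,18],[26,10],[27,18],[46,19],[49,0]]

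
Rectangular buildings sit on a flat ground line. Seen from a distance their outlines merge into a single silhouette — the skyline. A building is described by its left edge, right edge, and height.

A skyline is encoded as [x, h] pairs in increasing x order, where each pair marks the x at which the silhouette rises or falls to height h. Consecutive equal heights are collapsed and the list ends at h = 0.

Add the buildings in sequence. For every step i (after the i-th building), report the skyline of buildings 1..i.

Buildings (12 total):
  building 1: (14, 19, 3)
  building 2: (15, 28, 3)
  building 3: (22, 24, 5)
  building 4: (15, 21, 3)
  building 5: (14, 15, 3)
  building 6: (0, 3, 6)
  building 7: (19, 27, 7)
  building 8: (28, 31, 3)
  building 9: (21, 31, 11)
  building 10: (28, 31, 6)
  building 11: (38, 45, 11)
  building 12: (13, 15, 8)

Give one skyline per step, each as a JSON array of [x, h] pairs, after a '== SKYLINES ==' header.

== SKYLINES ==
[[14,3],[19,0]]
[[14,3],[28,0]]
[[14,3],[22,5],[24,3],[28,0]]
[[14,3],[22,5],[24,3],[28,0]]
[[14,3],[22,5],[24,3],[28,0]]
[[0,6],[3,0],[14,3],[22,5],[24,3],[28,0]]
[[0,6],[3,0],[14,3],[19,7],[27,3],[28,0]]
[[0,6],[3,0],[14,3],[19,7],[27,3],[31,0]]
[[0,6],[3,0],[14,3],[19,7],[21,11],[31,0]]
[[0,6],[3,0],[14,3],[19,7],[21,11],[31,0]]
[[0,6],[3,0],[14,3],[19,7],[21,11],[31,0],[38,11],[45,0]]
[[0,6],[3,0],[13,8],[15,3],[19,7],[21,11],[31,0],[38,11],[45,0]]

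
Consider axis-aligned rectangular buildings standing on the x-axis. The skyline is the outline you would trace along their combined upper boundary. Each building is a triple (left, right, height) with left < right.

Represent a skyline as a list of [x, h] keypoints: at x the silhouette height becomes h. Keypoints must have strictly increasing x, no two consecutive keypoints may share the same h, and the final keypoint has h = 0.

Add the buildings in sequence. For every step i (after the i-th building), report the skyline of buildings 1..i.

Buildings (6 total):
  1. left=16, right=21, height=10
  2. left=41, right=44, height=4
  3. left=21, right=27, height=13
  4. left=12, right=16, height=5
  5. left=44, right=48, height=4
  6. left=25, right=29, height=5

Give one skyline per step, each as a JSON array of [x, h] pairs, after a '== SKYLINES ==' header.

== SKYLINES ==
[[16,10],[21,0]]
[[16,10],[21,0],[41,4],[44,0]]
[[16,10],[21,13],[27,0],[41,4],[44,0]]
[[12,5],[16,10],[21,13],[27,0],[41,4],[44,0]]
[[12,5],[16,10],[21,13],[27,0],[41,4],[48,0]]
[[12,5],[16,10],[21,13],[27,5],[29,0],[41,4],[48,0]]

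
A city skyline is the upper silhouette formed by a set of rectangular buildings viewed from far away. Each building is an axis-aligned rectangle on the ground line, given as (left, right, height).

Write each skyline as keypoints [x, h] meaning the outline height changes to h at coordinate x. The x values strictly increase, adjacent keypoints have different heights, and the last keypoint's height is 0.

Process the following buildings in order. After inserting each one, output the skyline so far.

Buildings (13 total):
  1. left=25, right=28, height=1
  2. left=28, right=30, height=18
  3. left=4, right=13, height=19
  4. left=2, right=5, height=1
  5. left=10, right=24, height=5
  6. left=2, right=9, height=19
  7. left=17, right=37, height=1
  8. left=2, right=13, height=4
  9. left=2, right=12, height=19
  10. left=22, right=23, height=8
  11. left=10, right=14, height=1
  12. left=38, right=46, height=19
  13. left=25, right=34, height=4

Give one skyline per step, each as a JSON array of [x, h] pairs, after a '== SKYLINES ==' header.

== SKYLINES ==
[[25,1],[28,0]]
[[25,1],[28,18],[30,0]]
[[4,19],[13,0],[25,1],[28,18],[30,0]]
[[2,1],[4,19],[13,0],[25,1],[28,18],[30,0]]
[[2,1],[4,19],[13,5],[24,0],[25,1],[28,18],[30,0]]
[[2,19],[13,5],[24,0],[25,1],[28,18],[30,0]]
[[2,19],[13,5],[24,1],[28,18],[30,1],[37,0]]
[[2,19],[13,5],[24,1],[28,18],[30,1],[37,0]]
[[2,19],[13,5],[24,1],[28,18],[30,1],[37,0]]
[[2,19],[13,5],[22,8],[23,5],[24,1],[28,18],[30,1],[37,0]]
[[2,19],[13,5],[22,8],[23,5],[24,1],[28,18],[30,1],[37,0]]
[[2,19],[13,5],[22,8],[23,5],[24,1],[28,18],[30,1],[37,0],[38,19],[46,0]]
[[2,19],[13,5],[22,8],[23,5],[24,1],[25,4],[28,18],[30,4],[34,1],[37,0],[38,19],[46,0]]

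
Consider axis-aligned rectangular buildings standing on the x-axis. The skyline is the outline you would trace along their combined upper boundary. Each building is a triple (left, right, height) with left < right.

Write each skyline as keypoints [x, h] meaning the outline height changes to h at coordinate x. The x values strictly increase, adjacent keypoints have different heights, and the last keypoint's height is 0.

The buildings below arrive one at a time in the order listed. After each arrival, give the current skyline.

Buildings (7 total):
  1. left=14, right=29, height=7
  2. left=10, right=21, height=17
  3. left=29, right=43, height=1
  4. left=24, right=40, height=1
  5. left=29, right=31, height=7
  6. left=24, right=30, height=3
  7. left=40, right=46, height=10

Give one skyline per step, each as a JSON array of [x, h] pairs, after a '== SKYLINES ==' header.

== SKYLINES ==
[[14,7],[29,0]]
[[10,17],[21,7],[29,0]]
[[10,17],[21,7],[29,1],[43,0]]
[[10,17],[21,7],[29,1],[43,0]]
[[10,17],[21,7],[31,1],[43,0]]
[[10,17],[21,7],[31,1],[43,0]]
[[10,17],[21,7],[31,1],[40,10],[46,0]]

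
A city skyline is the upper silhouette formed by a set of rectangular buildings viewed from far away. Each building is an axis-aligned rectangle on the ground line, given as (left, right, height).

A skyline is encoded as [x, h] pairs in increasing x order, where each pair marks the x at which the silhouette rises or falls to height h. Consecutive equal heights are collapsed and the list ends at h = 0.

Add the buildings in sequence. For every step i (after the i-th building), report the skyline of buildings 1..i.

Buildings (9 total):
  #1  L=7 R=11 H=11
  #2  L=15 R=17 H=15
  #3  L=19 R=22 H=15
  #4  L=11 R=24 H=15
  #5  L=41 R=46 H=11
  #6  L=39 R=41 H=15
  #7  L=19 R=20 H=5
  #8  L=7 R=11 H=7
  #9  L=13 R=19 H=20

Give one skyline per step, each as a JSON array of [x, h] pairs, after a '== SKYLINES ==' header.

== SKYLINES ==
[[7,11],[11,0]]
[[7,11],[11,0],[15,15],[17,0]]
[[7,11],[11,0],[15,15],[17,0],[19,15],[22,0]]
[[7,11],[11,15],[24,0]]
[[7,11],[11,15],[24,0],[41,11],[46,0]]
[[7,11],[11,15],[24,0],[39,15],[41,11],[46,0]]
[[7,11],[11,15],[24,0],[39,15],[41,11],[46,0]]
[[7,11],[11,15],[24,0],[39,15],[41,11],[46,0]]
[[7,11],[11,15],[13,20],[19,15],[24,0],[39,15],[41,11],[46,0]]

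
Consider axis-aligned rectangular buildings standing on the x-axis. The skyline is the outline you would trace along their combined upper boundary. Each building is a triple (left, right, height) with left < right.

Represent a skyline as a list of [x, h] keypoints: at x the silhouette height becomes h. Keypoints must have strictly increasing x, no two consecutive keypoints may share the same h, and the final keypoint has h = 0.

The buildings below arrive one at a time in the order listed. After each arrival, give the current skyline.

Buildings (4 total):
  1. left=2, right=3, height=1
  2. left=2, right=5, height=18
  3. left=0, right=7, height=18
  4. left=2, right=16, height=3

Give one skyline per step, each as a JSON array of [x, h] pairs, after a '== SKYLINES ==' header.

== SKYLINES ==
[[2,1],[3,0]]
[[2,18],[5,0]]
[[0,18],[7,0]]
[[0,18],[7,3],[16,0]]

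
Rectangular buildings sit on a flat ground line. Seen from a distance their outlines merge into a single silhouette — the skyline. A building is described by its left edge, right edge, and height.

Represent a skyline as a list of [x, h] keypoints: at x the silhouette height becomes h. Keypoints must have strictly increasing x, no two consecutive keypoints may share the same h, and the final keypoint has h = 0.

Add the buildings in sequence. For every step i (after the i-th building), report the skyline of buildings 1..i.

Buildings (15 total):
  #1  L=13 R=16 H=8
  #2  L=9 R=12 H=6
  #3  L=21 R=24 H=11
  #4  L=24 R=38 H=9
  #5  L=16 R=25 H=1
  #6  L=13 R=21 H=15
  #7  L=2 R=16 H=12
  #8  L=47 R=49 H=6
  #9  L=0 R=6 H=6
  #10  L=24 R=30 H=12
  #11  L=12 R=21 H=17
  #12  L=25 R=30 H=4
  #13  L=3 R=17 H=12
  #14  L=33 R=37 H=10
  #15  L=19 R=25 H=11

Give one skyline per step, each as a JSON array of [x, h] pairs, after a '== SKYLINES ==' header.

== SKYLINES ==
[[13,8],[16,0]]
[[9,6],[12,0],[13,8],[16,0]]
[[9,6],[12,0],[13,8],[16,0],[21,11],[24,0]]
[[9,6],[12,0],[13,8],[16,0],[21,11],[24,9],[38,0]]
[[9,6],[12,0],[13,8],[16,1],[21,11],[24,9],[38,0]]
[[9,6],[12,0],[13,15],[21,11],[24,9],[38,0]]
[[2,12],[13,15],[21,11],[24,9],[38,0]]
[[2,12],[13,15],[21,11],[24,9],[38,0],[47,6],[49,0]]
[[0,6],[2,12],[13,15],[21,11],[24,9],[38,0],[47,6],[49,0]]
[[0,6],[2,12],[13,15],[21,11],[24,12],[30,9],[38,0],[47,6],[49,0]]
[[0,6],[2,12],[12,17],[21,11],[24,12],[30,9],[38,0],[47,6],[49,0]]
[[0,6],[2,12],[12,17],[21,11],[24,12],[30,9],[38,0],[47,6],[49,0]]
[[0,6],[2,12],[12,17],[21,11],[24,12],[30,9],[38,0],[47,6],[49,0]]
[[0,6],[2,12],[12,17],[21,11],[24,12],[30,9],[33,10],[37,9],[38,0],[47,6],[49,0]]
[[0,6],[2,12],[12,17],[21,11],[24,12],[30,9],[33,10],[37,9],[38,0],[47,6],[49,0]]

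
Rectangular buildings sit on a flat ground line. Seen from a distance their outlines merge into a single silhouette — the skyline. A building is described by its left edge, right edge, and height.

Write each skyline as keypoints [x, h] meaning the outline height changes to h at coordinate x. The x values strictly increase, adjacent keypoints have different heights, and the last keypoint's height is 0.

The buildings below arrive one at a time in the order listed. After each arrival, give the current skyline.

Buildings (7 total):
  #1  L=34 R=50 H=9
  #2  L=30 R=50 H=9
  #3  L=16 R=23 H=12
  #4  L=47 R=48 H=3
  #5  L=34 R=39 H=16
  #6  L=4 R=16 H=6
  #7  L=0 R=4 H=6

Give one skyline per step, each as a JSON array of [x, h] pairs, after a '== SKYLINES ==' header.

== SKYLINES ==
[[34,9],[50,0]]
[[30,9],[50,0]]
[[16,12],[23,0],[30,9],[50,0]]
[[16,12],[23,0],[30,9],[50,0]]
[[16,12],[23,0],[30,9],[34,16],[39,9],[50,0]]
[[4,6],[16,12],[23,0],[30,9],[34,16],[39,9],[50,0]]
[[0,6],[16,12],[23,0],[30,9],[34,16],[39,9],[50,0]]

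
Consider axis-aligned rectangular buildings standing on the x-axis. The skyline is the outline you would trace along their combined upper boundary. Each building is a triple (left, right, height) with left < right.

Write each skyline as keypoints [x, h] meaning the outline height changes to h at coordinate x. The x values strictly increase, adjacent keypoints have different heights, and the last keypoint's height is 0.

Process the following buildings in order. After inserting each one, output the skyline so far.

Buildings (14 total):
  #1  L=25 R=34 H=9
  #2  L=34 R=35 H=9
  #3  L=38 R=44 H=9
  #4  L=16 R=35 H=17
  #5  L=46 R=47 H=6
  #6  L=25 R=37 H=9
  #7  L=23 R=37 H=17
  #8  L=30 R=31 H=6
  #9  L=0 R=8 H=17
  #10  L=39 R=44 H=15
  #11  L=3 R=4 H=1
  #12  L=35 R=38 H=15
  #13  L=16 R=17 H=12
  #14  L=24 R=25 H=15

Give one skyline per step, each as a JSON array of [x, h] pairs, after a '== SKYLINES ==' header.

== SKYLINES ==
[[25,9],[34,0]]
[[25,9],[35,0]]
[[25,9],[35,0],[38,9],[44,0]]
[[16,17],[35,0],[38,9],[44,0]]
[[16,17],[35,0],[38,9],[44,0],[46,6],[47,0]]
[[16,17],[35,9],[37,0],[38,9],[44,0],[46,6],[47,0]]
[[16,17],[37,0],[38,9],[44,0],[46,6],[47,0]]
[[16,17],[37,0],[38,9],[44,0],[46,6],[47,0]]
[[0,17],[8,0],[16,17],[37,0],[38,9],[44,0],[46,6],[47,0]]
[[0,17],[8,0],[16,17],[37,0],[38,9],[39,15],[44,0],[46,6],[47,0]]
[[0,17],[8,0],[16,17],[37,0],[38,9],[39,15],[44,0],[46,6],[47,0]]
[[0,17],[8,0],[16,17],[37,15],[38,9],[39,15],[44,0],[46,6],[47,0]]
[[0,17],[8,0],[16,17],[37,15],[38,9],[39,15],[44,0],[46,6],[47,0]]
[[0,17],[8,0],[16,17],[37,15],[38,9],[39,15],[44,0],[46,6],[47,0]]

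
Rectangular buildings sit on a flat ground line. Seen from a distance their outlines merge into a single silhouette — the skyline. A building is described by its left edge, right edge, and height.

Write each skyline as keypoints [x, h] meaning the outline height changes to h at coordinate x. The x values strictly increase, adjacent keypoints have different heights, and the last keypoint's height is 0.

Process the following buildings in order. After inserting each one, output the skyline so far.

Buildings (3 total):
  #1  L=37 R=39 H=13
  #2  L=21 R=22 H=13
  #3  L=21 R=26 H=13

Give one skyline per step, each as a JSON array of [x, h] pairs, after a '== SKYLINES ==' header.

== SKYLINES ==
[[37,13],[39,0]]
[[21,13],[22,0],[37,13],[39,0]]
[[21,13],[26,0],[37,13],[39,0]]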